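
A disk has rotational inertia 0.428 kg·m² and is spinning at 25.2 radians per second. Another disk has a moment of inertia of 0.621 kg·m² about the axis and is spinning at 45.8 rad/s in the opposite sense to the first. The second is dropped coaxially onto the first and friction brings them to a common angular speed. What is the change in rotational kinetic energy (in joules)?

The coupling torques are internal; angular momentum about the shared axis is conserved.
Taking A's sense as positive: L = (0.4280)(25.2) − (0.6210)(45.8) = -17.66 kg·m²·rad/s.
Combined I = 0.4280 + 0.6210 = 1.049 kg·m².
ω_f = L / I = -17.66 / 1.049 = -16.83 rad/s.
KE_i = ½ΣIω² = 787.2 J; KE_f = ½(1.049)(16.83)² = 148.6 J.

ΔKE ≈ -639 J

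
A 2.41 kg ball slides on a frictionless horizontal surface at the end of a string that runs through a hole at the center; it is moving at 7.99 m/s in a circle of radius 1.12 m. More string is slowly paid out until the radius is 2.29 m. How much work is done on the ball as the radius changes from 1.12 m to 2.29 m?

The only horizontal force on the mass is along the cord (radial), so it exerts no torque about the hole and angular momentum m v r is conserved.
v₂ = v₁ r₁ / r₂ = (7.99)(1.12) / (2.29) = 3.908 m/s.
W = ΔKE = ½m(v₂² − v₁²) = -58.53 J.

W ≈ -58.5 J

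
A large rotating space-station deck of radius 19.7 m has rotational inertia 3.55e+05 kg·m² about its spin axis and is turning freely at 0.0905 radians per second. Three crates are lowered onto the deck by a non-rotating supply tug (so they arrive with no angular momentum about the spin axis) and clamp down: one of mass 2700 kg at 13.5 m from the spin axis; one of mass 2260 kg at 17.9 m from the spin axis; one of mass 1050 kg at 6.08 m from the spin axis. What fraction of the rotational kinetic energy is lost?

fraction ≈ 0.780

No external torque acts about the spin axis; L_before = L_after.
Added inertia Σmr² = (2700)(13.5)² + (2260)(17.9)² + (1050)(6.08)² = 1.255e+06 kg·m²; I_f = 3.550e+05 + 1.255e+06 = 1.610e+06 kg·m².
ω_f = I_p ω_i / I_f = (3.550e+05)(0.0905) / 1.610e+06 = 0.01995 rad/s.
KE_i = ½(3.550e+05)(0.09050 rad/s)² = 1454 J; KE_f = ½(1.610e+06)(0.01995)² = 320.5 J.
Fraction lost = 0.7795.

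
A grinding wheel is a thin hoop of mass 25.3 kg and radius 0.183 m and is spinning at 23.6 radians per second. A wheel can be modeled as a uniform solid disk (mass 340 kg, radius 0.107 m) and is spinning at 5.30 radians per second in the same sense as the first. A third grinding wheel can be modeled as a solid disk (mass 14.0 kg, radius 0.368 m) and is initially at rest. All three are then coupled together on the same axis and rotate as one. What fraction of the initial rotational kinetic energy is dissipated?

No external torque acts about the common axis, so total angular momentum is conserved.
Moments of inertia: I_A = (25.3)(0.183)² = 0.8473 kg·m²; I_B = ½(340)(0.107)² = 1.946 kg·m²; I_C = ½(14.0)(0.368)² = 0.9480 kg·m².
Taking A's sense as positive: L = (0.8473)(23.6) + (1.946)(5.30) = 30.31 kg·m²·rad/s.
Combined I = 0.8473 + 1.946 + 0.9480 = 3.742 kg·m².
ω_f = L / I = 30.31 / 3.742 = 8.101 rad/s.
KE_i = ½ΣIω² = 263.3 J; KE_f = ½(3.742)(8.101)² = 122.8 J.
Fraction dissipated = (KE_i − KE_f)/KE_i = 0.5337.

fraction ≈ 0.534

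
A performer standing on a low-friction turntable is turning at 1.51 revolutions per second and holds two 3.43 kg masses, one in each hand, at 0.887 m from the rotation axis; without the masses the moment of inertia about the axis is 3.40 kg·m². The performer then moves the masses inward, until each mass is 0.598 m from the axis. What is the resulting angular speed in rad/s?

No external torque acts about the spin axis, so angular momentum is conserved.
I₁ = 3.40 + 2(3.43)(0.887)² = 8.797 kg·m²; I₂ = 3.40 + 2(3.43)(0.598)² = 5.853 kg·m².
ω₂ = I₁ω₁ / I₂ = (8.797)(1.51 rev/s) / (5.853) = 2.270 rev/s = 14.26 rad/s.

ω₂ ≈ 14.3 rad/s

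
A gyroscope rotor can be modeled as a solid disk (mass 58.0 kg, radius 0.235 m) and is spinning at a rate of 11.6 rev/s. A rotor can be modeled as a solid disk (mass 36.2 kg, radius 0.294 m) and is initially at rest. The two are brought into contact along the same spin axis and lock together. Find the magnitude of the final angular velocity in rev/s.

The coupling torques are internal; angular momentum about the shared axis is conserved.
Moments of inertia: I_A = ½(58.0)(0.235)² = 1.602 kg·m²; I_B = ½(36.2)(0.294)² = 1.564 kg·m².
Taking A's sense as positive: L = (1.602)(11.6) = 18.58 kg·m²·rev/s.
Combined I = 1.602 + 1.564 = 3.166 kg·m².
ω_f = L / I = 18.58 / 3.166 = 5.868 rev/s.

|ω_f| ≈ 5.87 rev/s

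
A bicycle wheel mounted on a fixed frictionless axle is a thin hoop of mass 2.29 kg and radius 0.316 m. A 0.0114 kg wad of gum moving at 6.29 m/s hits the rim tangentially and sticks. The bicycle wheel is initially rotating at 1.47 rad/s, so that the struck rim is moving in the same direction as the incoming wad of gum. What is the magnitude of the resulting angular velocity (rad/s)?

About the axle the impulsive forces during the collision are internal, so angular momentum about that axis is conserved.
I_p = (2.29)(0.316)² = 0.2287 kg·m². Taking the sense of the wad of gum's angular momentum as positive, L_{wad} = m v R = (0.0114)(6.29)(0.316) = 0.02266 kg·m²/s.
L_i = +I_p ω_p + m v R = +(0.2287)(1.47) + 0.02266 = 0.3588 kg·m²/s.
After sticking, I_f = I_p + m R² = 0.2287 + (0.0114)(0.316)² = 0.2298 kg·m².
ω_f = L_i / I_f = 0.3588 / 0.2298 = 1.561 rad/s.

|ω_f| ≈ 1.56 rad/s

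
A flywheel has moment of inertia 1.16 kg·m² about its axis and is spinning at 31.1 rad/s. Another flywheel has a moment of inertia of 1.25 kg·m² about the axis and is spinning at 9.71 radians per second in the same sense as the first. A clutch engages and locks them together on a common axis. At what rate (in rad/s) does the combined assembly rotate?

The coupling torques are internal; angular momentum about the shared axis is conserved.
Taking A's sense as positive: L = (1.160)(31.1) + (1.250)(9.71) = 48.21 kg·m²·rad/s.
Combined I = 1.160 + 1.250 = 2.410 kg·m².
ω_f = L / I = 48.21 / 2.410 = 20.01 rad/s.

|ω_f| ≈ 20.0 rad/s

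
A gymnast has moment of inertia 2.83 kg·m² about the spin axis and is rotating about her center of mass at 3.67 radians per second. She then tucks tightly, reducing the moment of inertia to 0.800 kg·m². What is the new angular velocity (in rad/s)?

With no external torque about the axis, L is conserved: I₁ω₁ = I₂ω₂.
ω₂ = I₁ω₁ / I₂ = (2.830)(3.67 rad/s) / (0.8000) = 12.98 rad/s.

ω₂ ≈ 13.0 rad/s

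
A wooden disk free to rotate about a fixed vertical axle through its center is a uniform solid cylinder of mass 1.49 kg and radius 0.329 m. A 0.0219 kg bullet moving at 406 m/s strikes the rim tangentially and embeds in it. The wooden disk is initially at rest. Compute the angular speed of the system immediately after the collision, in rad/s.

The axle reaction passes through the axle and exerts no torque about it; angular momentum about the axle is conserved through the impact.
I_p = ½(1.49)(0.329)² = 0.08064 kg·m². Taking the sense of the bullet's angular momentum as positive, L_{bullet} = m v R = (0.0219)(406)(0.329) = 2.925 kg·m²/s.
L_i = 0 + 2.925 = 2.925 kg·m²/s.
After sticking, I_f = I_p + m R² = 0.08064 + (0.0219)(0.329)² = 0.08301 kg·m².
ω_f = L_i / I_f = 2.925 / 0.08301 = 35.24 rad/s.

|ω_f| ≈ 35.2 rad/s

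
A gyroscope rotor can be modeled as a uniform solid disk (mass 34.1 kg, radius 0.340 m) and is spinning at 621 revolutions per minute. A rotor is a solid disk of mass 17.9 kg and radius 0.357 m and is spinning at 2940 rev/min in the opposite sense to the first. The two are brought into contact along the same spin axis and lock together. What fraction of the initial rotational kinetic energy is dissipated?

fraction ≈ 0.863

The coupling torques are internal; angular momentum about the shared axis is conserved.
Moments of inertia: I_A = ½(34.1)(0.340)² = 1.971 kg·m²; I_B = ½(17.9)(0.357)² = 1.141 kg·m².
Taking A's sense as positive: L = (1.971)(621) − (1.141)(2940) = -2130 kg·m²·rpm.
Combined I = 1.971 + 1.141 = 3.112 kg·m².
ω_f = L / I = -2130 / 3.112 = -684.4 rpm.
KE_i = ½ΣIω² = 58230 J; KE_f = ½(3.112)(71.67)² = 7991 J.
Fraction dissipated = (KE_i − KE_f)/KE_i = 0.8628.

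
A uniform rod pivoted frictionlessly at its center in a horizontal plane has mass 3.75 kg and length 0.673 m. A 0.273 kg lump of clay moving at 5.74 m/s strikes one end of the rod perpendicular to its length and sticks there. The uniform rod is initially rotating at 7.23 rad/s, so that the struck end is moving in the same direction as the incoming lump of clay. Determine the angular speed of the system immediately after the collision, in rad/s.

|ω_f| ≈ 8.99 rad/s

About the pivot the impulsive forces during the collision are internal, so angular momentum about that axis is conserved.
I_p = (1/12)(3.75)(0.673)² = 0.1415 kg·m². Taking the sense of the lump of clay's angular momentum as positive, L_{lump} = m v R = (0.273)(5.74)(0.673/2) = 0.5273 kg·m²/s.
L_i = +I_p ω_p + m v R = +(0.1415)(7.23) + 0.5273 = 1.551 kg·m²/s.
After sticking, I_f = I_p + m R² = 0.1415 + (0.273)(0.673/2)² = 0.1725 kg·m².
ω_f = L_i / I_f = 1.551 / 0.1725 = 8.992 rad/s.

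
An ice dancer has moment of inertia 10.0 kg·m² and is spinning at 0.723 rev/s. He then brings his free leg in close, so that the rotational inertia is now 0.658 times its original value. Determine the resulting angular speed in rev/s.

Angular momentum about the spin axis is conserved since the torque about it is zero.
I₂ = 0.658 × 10.0 = 6.580 kg·m².
ω₂ = I₁ω₁ / I₂ = (10.00)(0.723 rev/s) / (6.580) = 1.099 rev/s.

ω₂ ≈ 1.10 rev/s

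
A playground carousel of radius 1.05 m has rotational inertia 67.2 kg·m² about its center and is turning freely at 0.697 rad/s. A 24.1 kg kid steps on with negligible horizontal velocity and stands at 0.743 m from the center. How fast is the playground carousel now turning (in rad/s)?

The added mass arrives with no angular momentum about the center, and any external torque about the center is negligible, so the system's angular momentum is conserved.
Added inertia Σmr² = (24.1)(0.743)² = 13.30 kg·m²; I_f = 67.20 + 13.30 = 80.50 kg·m².
ω_f = I_p ω_i / I_f = (67.20)(0.697) / 80.50 = 0.5818 rad/s.

ω_f ≈ 0.582 rad/s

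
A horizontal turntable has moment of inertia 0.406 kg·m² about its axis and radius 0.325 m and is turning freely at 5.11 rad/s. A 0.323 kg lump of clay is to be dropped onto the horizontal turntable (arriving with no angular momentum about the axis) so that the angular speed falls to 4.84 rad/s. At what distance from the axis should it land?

r ≈ 0.265 m

The added mass arrives with no angular momentum about the axis, and any external torque about the axis is negligible, so the system's angular momentum is conserved.
I_p ω_i = (I_p + m r²) ω_f ⇒ m r² = I_p(ω_i/ω_f − 1) = 0.4060(5.11/4.84 − 1) = 0.02265 kg·m².
r = √(0.02265/0.323) = 0.2648 m.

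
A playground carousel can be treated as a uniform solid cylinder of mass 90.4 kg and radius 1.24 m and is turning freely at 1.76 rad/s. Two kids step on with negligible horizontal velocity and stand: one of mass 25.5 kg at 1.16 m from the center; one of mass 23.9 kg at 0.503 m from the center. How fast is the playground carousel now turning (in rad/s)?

No external torque acts about the center; L_before = L_after.
I_p = ½(90.4)(1.24)² = 69.50 kg·m².
Added inertia Σmr² = (25.5)(1.16)² + (23.9)(0.503)² = 40.36 kg·m²; I_f = 69.50 + 40.36 = 109.9 kg·m².
ω_f = I_p ω_i / I_f = (69.50)(1.76) / 109.9 = 1.113 rad/s.

ω_f ≈ 1.11 rad/s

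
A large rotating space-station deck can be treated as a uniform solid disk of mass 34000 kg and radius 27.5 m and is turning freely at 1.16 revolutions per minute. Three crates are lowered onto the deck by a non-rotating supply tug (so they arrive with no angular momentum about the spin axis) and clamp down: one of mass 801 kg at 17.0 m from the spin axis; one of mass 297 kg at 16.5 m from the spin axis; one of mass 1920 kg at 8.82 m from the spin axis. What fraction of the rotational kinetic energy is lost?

The added mass arrives with no angular momentum about the spin axis, and any external torque about the spin axis is negligible, so the system's angular momentum is conserved.
I_p = ½(34000)(27.5)² = 1.286e+07 kg·m².
Added inertia Σmr² = (801)(17.0)² + (297)(16.5)² + (1920)(8.82)² = 4.617e+05 kg·m²; I_f = 1.286e+07 + 4.617e+05 = 1.332e+07 kg·m².
ω_f = I_p ω_i / I_f = (1.286e+07)(1.16) / 1.332e+07 = 1.120 rpm.
KE_i = ½(1.286e+07)(0.1215 rad/s)² = 94850 J; KE_f = ½(1.332e+07)(0.1173)² = 91570 J.
Fraction lost = 0.03467.

fraction ≈ 0.0347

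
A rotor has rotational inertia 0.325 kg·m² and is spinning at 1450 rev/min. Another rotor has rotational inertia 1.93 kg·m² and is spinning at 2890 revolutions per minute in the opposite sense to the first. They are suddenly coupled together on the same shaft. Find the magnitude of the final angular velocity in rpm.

The coupling torques are internal; angular momentum about the shared axis is conserved.
Taking A's sense as positive: L = (0.3250)(1450) − (1.930)(2890) = -5106 kg·m²·rpm.
Combined I = 0.3250 + 1.930 = 2.255 kg·m².
ω_f = L / I = -5106 / 2.255 = -2265 rpm.

|ω_f| ≈ 2260 rpm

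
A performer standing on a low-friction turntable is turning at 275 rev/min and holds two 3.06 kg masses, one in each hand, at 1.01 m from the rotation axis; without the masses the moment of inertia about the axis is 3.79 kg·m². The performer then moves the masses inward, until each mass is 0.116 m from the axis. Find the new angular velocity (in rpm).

ω₂ ≈ 713 rpm

Angular momentum about the spin axis is conserved since the torque about it is zero.
I₁ = 3.79 + 2(3.06)(1.01)² = 10.03 kg·m²; I₂ = 3.79 + 2(3.06)(0.116)² = 3.872 kg·m².
ω₂ = I₁ω₁ / I₂ = (10.03)(275 rpm) / (3.872) = 712.5 rpm.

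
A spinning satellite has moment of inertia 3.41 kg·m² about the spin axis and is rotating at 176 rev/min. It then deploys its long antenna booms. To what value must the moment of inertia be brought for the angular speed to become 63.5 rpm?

With no external torque about the axis, L is conserved: I₁ω₁ = I₂ω₂.
I₂ = I₁ω₁ / ω₂ = (3.41)(176) / (63.5) = 9.451 kg·m².

I₂ ≈ 9.45 kg·m²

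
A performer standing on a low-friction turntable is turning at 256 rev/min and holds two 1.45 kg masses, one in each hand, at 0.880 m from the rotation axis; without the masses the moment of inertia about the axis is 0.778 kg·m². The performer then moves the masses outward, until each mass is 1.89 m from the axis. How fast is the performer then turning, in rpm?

With no external torque about the axis, L is conserved: I₁ω₁ = I₂ω₂.
I₁ = 0.778 + 2(1.45)(0.880)² = 3.024 kg·m²; I₂ = 0.778 + 2(1.45)(1.89)² = 11.14 kg·m².
ω₂ = I₁ω₁ / I₂ = (3.024)(256 rpm) / (11.14) = 69.50 rpm.

ω₂ ≈ 69.5 rpm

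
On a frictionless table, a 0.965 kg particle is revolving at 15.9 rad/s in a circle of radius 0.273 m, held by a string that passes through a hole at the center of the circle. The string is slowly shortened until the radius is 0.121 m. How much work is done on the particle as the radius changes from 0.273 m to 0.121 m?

The constraining force is radial, so m r² ω about the center is conserved.
ω₂ = ω₁ (r₁/r₂)² = (15.9)(0.273/0.121)² = 80.94 rad/s.
W = ΔKE = ½m(v₂² − v₁²) = 37.19 J.

W ≈ 37.2 J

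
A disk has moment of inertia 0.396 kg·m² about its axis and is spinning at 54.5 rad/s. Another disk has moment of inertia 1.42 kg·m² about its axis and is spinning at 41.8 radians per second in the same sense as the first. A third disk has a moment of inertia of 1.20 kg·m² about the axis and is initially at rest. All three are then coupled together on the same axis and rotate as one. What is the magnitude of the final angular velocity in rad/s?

No external torque acts about the common axis, so total angular momentum is conserved.
Taking A's sense as positive: L = (0.3960)(54.5) + (1.420)(41.8) = 80.94 kg·m²·rad/s.
Combined I = 0.3960 + 1.420 + 1.200 = 3.016 kg·m².
ω_f = L / I = 80.94 / 3.016 = 26.84 rad/s.

|ω_f| ≈ 26.8 rad/s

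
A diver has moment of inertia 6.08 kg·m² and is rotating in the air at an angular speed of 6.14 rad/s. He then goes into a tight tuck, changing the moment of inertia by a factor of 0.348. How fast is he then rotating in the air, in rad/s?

Angular momentum about the spin axis is conserved since the torque about it is zero.
I₂ = 0.348 × 6.08 = 2.116 kg·m².
ω₂ = I₁ω₁ / I₂ = (6.080)(6.14 rad/s) / (2.116) = 17.64 rad/s.

ω₂ ≈ 17.6 rad/s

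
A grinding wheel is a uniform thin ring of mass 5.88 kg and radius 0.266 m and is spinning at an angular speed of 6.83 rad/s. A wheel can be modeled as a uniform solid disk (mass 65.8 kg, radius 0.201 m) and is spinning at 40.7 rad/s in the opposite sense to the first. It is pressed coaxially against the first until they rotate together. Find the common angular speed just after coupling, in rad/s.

The coupling torques are internal; angular momentum about the shared axis is conserved.
Moments of inertia: I_A = (5.88)(0.266)² = 0.4160 kg·m²; I_B = ½(65.8)(0.201)² = 1.329 kg·m².
Taking A's sense as positive: L = (0.4160)(6.83) − (1.329)(40.7) = -51.26 kg·m²·rad/s.
Combined I = 0.4160 + 1.329 = 1.745 kg·m².
ω_f = L / I = -51.26 / 1.745 = -29.37 rad/s.

|ω_f| ≈ 29.4 rad/s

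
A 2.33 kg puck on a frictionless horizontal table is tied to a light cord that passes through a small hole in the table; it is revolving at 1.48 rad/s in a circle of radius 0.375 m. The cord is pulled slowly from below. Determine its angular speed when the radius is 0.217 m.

The constraining force is radial, so m r² ω about the center is conserved.
ω₂ = ω₁ (r₁/r₂)² = (1.48)(0.375/0.217)² = 4.420 rad/s.

ω₂ ≈ 4.42 rad/s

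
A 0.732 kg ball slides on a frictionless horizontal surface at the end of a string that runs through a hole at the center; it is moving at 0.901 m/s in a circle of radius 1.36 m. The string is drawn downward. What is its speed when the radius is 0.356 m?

v₂ ≈ 3.44 m/s

Central (radial) force ⇒ zero torque about the center ⇒ m v r is constant.
v₂ = v₁ r₁ / r₂ = (0.901)(1.36) / (0.356) = 3.442 m/s.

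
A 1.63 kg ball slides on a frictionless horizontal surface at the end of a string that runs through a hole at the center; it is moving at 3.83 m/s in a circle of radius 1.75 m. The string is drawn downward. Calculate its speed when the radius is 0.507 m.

v₂ ≈ 13.2 m/s

Central (radial) force ⇒ zero torque about the center ⇒ m v r is constant.
v₂ = v₁ r₁ / r₂ = (3.83)(1.75) / (0.507) = 13.22 m/s.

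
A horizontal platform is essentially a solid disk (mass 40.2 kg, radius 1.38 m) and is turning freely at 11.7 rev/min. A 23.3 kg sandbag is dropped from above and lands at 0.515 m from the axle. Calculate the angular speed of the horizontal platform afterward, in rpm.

The added mass arrives with no angular momentum about the axle, and any external torque about the axle is negligible, so the system's angular momentum is conserved.
I_p = ½(40.2)(1.38)² = 38.28 kg·m².
Added inertia Σmr² = (23.3)(0.515)² = 6.180 kg·m²; I_f = 38.28 + 6.180 = 44.46 kg·m².
ω_f = I_p ω_i / I_f = (38.28)(11.7) / 44.46 = 10.07 rpm.

ω_f ≈ 10.1 rpm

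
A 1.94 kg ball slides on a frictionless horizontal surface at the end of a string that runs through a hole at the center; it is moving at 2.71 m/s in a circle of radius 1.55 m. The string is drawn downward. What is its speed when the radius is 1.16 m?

The only horizontal force on the mass is along the cord (radial), so it exerts no torque about the hole and angular momentum m v r is conserved.
v₂ = v₁ r₁ / r₂ = (2.71)(1.55) / (1.16) = 3.621 m/s.

v₂ ≈ 3.62 m/s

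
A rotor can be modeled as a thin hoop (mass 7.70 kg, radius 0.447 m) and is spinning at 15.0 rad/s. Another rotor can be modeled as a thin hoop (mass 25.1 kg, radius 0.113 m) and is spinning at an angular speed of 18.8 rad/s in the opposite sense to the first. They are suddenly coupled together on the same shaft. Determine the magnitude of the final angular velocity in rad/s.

|ω_f| ≈ 9.17 rad/s

No external torque acts about the common axis, so total angular momentum is conserved.
Moments of inertia: I_A = (7.70)(0.447)² = 1.539 kg·m²; I_B = (25.1)(0.113)² = 0.3205 kg·m².
Taking A's sense as positive: L = (1.539)(15.0) − (0.3205)(18.8) = 17.05 kg·m²·rad/s.
Combined I = 1.539 + 0.3205 = 1.859 kg·m².
ω_f = L / I = 17.05 / 1.859 = 9.173 rad/s.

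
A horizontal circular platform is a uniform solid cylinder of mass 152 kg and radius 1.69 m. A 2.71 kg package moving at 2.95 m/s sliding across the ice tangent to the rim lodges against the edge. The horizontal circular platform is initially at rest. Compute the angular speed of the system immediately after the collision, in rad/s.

About the central axle the impulsive forces during the collision are internal, so angular momentum about that axis is conserved.
I_p = ½(152)(1.69)² = 217.1 kg·m². Taking the sense of the package's angular momentum as positive, L_{package} = m v R = (2.71)(2.95)(1.69) = 13.51 kg·m²/s.
L_i = 0 + 13.51 = 13.51 kg·m²/s.
After sticking, I_f = I_p + m R² = 217.1 + (2.71)(1.69)² = 224.8 kg·m².
ω_f = L_i / I_f = 13.51 / 224.8 = 0.06010 rad/s.

|ω_f| ≈ 0.0601 rad/s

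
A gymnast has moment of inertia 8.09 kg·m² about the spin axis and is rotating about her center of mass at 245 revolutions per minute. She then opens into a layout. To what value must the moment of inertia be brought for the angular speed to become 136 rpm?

No external torque acts about the spin axis, so angular momentum is conserved.
I₂ = I₁ω₁ / ω₂ = (8.09)(245) / (136) = 14.57 kg·m².

I₂ ≈ 14.6 kg·m²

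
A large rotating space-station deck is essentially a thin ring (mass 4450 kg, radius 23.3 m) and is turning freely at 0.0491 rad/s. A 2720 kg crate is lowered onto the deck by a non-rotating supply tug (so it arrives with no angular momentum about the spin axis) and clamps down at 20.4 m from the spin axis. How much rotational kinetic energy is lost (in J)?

No external torque acts about the spin axis; L_before = L_after.
I_p = (4450)(23.3)² = 2.416e+06 kg·m².
Added inertia Σmr² = (2720)(20.4)² = 1.132e+06 kg·m²; I_f = 2.416e+06 + 1.132e+06 = 3.548e+06 kg·m².
ω_f = I_p ω_i / I_f = (2.416e+06)(0.0491) / 3.548e+06 = 0.03343 rad/s.
KE_i = ½(2.416e+06)(0.04910 rad/s)² = 2912 J; KE_f = ½(3.548e+06)(0.03343)² = 1983 J.

energy lost ≈ 929 J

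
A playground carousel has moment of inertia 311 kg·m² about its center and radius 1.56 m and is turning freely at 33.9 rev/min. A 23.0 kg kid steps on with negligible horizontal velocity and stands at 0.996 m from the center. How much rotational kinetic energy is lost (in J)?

No external torque acts about the center; L_before = L_after.
Added inertia Σmr² = (23.0)(0.996)² = 22.82 kg·m²; I_f = 311.0 + 22.82 = 333.8 kg·m².
ω_f = I_p ω_i / I_f = (311.0)(33.9) / 333.8 = 31.58 rpm.
KE_i = ½(311.0)(3.550 rad/s)² = 1960 J; KE_f = ½(333.8)(3.307)² = 1826 J.

energy lost ≈ 134 J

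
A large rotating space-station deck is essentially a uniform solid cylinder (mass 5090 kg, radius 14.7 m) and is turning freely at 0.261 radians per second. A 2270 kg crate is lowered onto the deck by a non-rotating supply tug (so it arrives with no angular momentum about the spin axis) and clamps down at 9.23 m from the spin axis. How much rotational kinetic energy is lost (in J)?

The added mass arrives with no angular momentum about the spin axis, and any external torque about the spin axis is negligible, so the system's angular momentum is conserved.
I_p = ½(5090)(14.7)² = 5.499e+05 kg·m².
Added inertia Σmr² = (2270)(9.23)² = 1.934e+05 kg·m²; I_f = 5.499e+05 + 1.934e+05 = 7.433e+05 kg·m².
ω_f = I_p ω_i / I_f = (5.499e+05)(0.261) / 7.433e+05 = 0.1931 rad/s.
KE_i = ½(5.499e+05)(0.2610 rad/s)² = 18730 J; KE_f = ½(7.433e+05)(0.1931)² = 13860 J.

energy lost ≈ 4870 J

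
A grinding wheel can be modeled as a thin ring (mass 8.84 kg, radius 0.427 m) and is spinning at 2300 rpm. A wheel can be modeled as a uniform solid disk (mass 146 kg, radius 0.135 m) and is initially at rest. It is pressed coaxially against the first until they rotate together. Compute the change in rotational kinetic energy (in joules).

ΔKE ≈ -21100 J

The coupling torques are internal; angular momentum about the shared axis is conserved.
Moments of inertia: I_A = (8.84)(0.427)² = 1.612 kg·m²; I_B = ½(146)(0.135)² = 1.330 kg·m².
Taking A's sense as positive: L = (1.612)(2300) = 3707 kg·m²·rpm.
Combined I = 1.612 + 1.330 = 2.942 kg·m².
ω_f = L / I = 3707 / 2.942 = 1260 rpm.
KE_i = ½ΣIω² = 46750 J; KE_f = ½(2.942)(131.9)² = 25610 J.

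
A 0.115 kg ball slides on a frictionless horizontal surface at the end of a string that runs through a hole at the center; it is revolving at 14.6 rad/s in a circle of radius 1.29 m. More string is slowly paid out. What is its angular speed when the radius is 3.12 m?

ω₂ ≈ 2.50 rad/s

No torque about the axis ⇒ m r₁² ω₁ = m r₂² ω₂.
ω₂ = ω₁ (r₁/r₂)² = (14.6)(1.29/3.12)² = 2.496 rad/s.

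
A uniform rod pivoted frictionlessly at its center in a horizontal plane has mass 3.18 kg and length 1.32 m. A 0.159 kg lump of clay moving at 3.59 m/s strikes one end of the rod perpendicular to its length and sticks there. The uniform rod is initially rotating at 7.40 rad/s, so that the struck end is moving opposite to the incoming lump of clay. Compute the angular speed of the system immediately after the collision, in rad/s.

|ω_f| ≈ 5.73 rad/s

The axle reaction passes through the pivot and exerts no torque about it; angular momentum about the pivot is conserved through the impact.
I_p = (1/12)(3.18)(1.32)² = 0.4617 kg·m². Taking the sense of the lump of clay's angular momentum as positive, L_{lump} = m v R = (0.159)(3.59)(1.32/2) = 0.3767 kg·m²/s.
L_i = −I_p ω_p + m v R = −(0.4617)(7.40) + 0.3767 = -3.040 kg·m²/s.
After sticking, I_f = I_p + m R² = 0.4617 + (0.159)(1.32/2)² = 0.5310 kg·m².
ω_f = L_i / I_f = -3.040 / 0.5310 = -5.725 rad/s.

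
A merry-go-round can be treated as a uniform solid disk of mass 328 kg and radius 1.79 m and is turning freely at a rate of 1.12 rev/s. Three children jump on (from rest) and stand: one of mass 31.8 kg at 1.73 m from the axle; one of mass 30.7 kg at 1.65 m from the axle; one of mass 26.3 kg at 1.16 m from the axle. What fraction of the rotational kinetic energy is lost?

The added mass arrives with no angular momentum about the axle, and any external torque about the axle is negligible, so the system's angular momentum is conserved.
I_p = ½(328)(1.79)² = 525.5 kg·m².
Added inertia Σmr² = (31.8)(1.73)² + (30.7)(1.65)² + (26.3)(1.16)² = 214.1 kg·m²; I_f = 525.5 + 214.1 = 739.6 kg·m².
ω_f = I_p ω_i / I_f = (525.5)(1.12) / 739.6 = 0.7957 rev/s.
KE_i = ½(525.5)(7.037 rad/s)² = 13010 J; KE_f = ½(739.6)(5.000)² = 9244 J.
Fraction lost = 0.2895.

fraction ≈ 0.290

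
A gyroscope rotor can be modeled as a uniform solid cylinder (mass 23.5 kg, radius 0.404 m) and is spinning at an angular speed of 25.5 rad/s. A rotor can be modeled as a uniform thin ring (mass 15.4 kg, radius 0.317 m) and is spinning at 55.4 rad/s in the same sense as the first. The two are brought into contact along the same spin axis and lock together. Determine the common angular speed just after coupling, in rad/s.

No external torque acts about the common axis, so total angular momentum is conserved.
Moments of inertia: I_A = ½(23.5)(0.404)² = 1.918 kg·m²; I_B = (15.4)(0.317)² = 1.548 kg·m².
Taking A's sense as positive: L = (1.918)(25.5) + (1.548)(55.4) = 134.6 kg·m²·rad/s.
Combined I = 1.918 + 1.548 = 3.465 kg·m².
ω_f = L / I = 134.6 / 3.465 = 38.85 rad/s.

|ω_f| ≈ 38.9 rad/s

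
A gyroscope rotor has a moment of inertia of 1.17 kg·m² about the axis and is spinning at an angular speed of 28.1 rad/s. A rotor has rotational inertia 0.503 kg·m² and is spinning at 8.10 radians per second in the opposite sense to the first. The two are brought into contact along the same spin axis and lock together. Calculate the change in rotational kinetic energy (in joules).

ΔKE ≈ -230 J

No external torque acts about the common axis, so total angular momentum is conserved.
Taking A's sense as positive: L = (1.170)(28.1) − (0.5030)(8.10) = 28.80 kg·m²·rad/s.
Combined I = 1.170 + 0.5030 = 1.673 kg·m².
ω_f = L / I = 28.80 / 1.673 = 17.22 rad/s.
KE_i = ½ΣIω² = 478.4 J; KE_f = ½(1.673)(17.22)² = 247.9 J.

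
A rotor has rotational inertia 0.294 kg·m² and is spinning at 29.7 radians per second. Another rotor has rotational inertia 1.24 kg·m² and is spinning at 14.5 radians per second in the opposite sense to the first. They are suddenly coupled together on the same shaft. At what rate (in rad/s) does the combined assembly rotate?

|ω_f| ≈ 6.03 rad/s

The coupling torques are internal; angular momentum about the shared axis is conserved.
Taking A's sense as positive: L = (0.2940)(29.7) − (1.240)(14.5) = -9.248 kg·m²·rad/s.
Combined I = 0.2940 + 1.240 = 1.534 kg·m².
ω_f = L / I = -9.248 / 1.534 = -6.029 rad/s.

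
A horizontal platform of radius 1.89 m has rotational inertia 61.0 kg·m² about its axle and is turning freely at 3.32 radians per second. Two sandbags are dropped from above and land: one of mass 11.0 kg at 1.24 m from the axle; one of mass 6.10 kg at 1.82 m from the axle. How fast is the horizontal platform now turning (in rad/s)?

ω_f ≈ 2.06 rad/s

No external torque acts about the axle; L_before = L_after.
Added inertia Σmr² = (11.0)(1.24)² + (6.10)(1.82)² = 37.12 kg·m²; I_f = 61.00 + 37.12 = 98.12 kg·m².
ω_f = I_p ω_i / I_f = (61.00)(3.32) / 98.12 = 2.064 rad/s.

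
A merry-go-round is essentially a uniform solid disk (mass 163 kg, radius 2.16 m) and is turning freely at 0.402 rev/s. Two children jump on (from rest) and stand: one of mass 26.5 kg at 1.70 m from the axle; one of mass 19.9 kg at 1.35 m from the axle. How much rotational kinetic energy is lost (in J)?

No external torque acts about the axle; L_before = L_after.
I_p = ½(163)(2.16)² = 380.2 kg·m².
Added inertia Σmr² = (26.5)(1.70)² + (19.9)(1.35)² = 112.9 kg·m²; I_f = 380.2 + 112.9 = 493.1 kg·m².
ω_f = I_p ω_i / I_f = (380.2)(0.402) / 493.1 = 0.3100 rev/s.
KE_i = ½(380.2)(2.526 rad/s)² = 1213 J; KE_f = ½(493.1)(1.948)² = 935.4 J.

energy lost ≈ 278 J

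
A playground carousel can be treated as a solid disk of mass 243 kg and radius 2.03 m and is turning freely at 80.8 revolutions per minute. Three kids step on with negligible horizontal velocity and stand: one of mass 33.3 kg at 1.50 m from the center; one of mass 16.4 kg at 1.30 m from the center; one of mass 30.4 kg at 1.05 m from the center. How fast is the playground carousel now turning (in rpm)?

ω_f ≈ 63.5 rpm

No external torque acts about the center; L_before = L_after.
I_p = ½(243)(2.03)² = 500.7 kg·m².
Added inertia Σmr² = (33.3)(1.50)² + (16.4)(1.30)² + (30.4)(1.05)² = 136.2 kg·m²; I_f = 500.7 + 136.2 = 636.8 kg·m².
ω_f = I_p ω_i / I_f = (500.7)(80.8) / 636.8 = 63.53 rpm.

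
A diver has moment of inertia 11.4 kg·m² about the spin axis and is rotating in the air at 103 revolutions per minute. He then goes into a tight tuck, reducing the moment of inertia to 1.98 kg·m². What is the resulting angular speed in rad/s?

ω₂ ≈ 62.1 rad/s

No external torque acts about the spin axis, so angular momentum is conserved.
ω₂ = I₁ω₁ / I₂ = (11.40)(103 rpm) / (1.980) = 593.0 rpm = 62.10 rad/s.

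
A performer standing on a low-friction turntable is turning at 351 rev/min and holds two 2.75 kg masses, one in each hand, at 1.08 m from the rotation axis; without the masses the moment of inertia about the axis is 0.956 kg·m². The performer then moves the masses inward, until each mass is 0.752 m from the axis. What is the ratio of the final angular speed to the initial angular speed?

With no external torque about the axis, L is conserved: I₁ω₁ = I₂ω₂.
I₁ = 0.956 + 2(2.75)(1.08)² = 7.371 kg·m²; I₂ = 0.956 + 2(2.75)(0.752)² = 4.066 kg·m².
ω₂/ω₁ = I₁/I₂ = 7.371 / 4.066 = 1.813.

ω₂/ω₁ ≈ 1.81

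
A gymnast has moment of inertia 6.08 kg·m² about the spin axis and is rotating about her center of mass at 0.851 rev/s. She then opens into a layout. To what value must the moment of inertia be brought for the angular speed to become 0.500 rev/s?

I₂ ≈ 10.3 kg·m²

Angular momentum about the spin axis is conserved since the torque about it is zero.
I₂ = I₁ω₁ / ω₂ = (6.08)(0.851) / (0.500) = 10.35 kg·m².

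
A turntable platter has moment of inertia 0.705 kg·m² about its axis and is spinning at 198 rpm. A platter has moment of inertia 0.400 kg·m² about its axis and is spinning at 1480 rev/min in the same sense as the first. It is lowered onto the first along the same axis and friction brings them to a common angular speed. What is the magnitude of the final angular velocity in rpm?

The coupling torques are internal; angular momentum about the shared axis is conserved.
Taking A's sense as positive: L = (0.7050)(198) + (0.4000)(1480) = 731.6 kg·m²·rpm.
Combined I = 0.7050 + 0.4000 = 1.105 kg·m².
ω_f = L / I = 731.6 / 1.105 = 662.1 rpm.

|ω_f| ≈ 662 rpm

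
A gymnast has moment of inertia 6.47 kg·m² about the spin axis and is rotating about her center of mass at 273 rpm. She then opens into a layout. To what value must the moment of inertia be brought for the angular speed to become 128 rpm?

I₂ ≈ 13.8 kg·m²

Angular momentum about the spin axis is conserved since the torque about it is zero.
I₂ = I₁ω₁ / ω₂ = (6.47)(273) / (128) = 13.80 kg·m².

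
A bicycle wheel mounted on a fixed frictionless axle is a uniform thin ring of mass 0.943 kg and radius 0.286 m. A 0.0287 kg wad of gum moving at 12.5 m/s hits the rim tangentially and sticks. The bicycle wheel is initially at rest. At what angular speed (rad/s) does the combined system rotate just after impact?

|ω_f| ≈ 1.29 rad/s

About the axle the impulsive forces during the collision are internal, so angular momentum about that axis is conserved.
I_p = (0.943)(0.286)² = 0.07713 kg·m². Taking the sense of the wad of gum's angular momentum as positive, L_{wad} = m v R = (0.0287)(12.5)(0.286) = 0.1026 kg·m²/s.
L_i = 0 + 0.1026 = 0.1026 kg·m²/s.
After sticking, I_f = I_p + m R² = 0.07713 + (0.0287)(0.286)² = 0.07948 kg·m².
ω_f = L_i / I_f = 0.1026 / 0.07948 = 1.291 rad/s.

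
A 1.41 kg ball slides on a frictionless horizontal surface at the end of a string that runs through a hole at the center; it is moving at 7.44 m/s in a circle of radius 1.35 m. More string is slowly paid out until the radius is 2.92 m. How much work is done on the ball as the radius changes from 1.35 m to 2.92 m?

W ≈ -30.7 J

The only horizontal force on the mass is along the cord (radial), so it exerts no torque about the hole and angular momentum m v r is conserved.
v₂ = v₁ r₁ / r₂ = (7.44)(1.35) / (2.92) = 3.440 m/s.
W = ΔKE = ½m(v₂² − v₁²) = -30.68 J.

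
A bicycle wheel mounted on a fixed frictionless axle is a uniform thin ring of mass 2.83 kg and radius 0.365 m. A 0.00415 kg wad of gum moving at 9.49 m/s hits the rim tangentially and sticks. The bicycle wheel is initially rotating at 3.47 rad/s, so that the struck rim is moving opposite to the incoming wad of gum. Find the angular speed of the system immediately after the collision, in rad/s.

The axle reaction passes through the axle and exerts no torque about it; angular momentum about the axle is conserved through the impact.
I_p = (2.83)(0.365)² = 0.3770 kg·m². Taking the sense of the wad of gum's angular momentum as positive, L_{wad} = m v R = (0.00415)(9.49)(0.365) = 0.01437 kg·m²/s.
L_i = −I_p ω_p + m v R = −(0.3770)(3.47) + 0.01437 = -1.294 kg·m²/s.
After sticking, I_f = I_p + m R² = 0.3770 + (0.00415)(0.365)² = 0.3776 kg·m².
ω_f = L_i / I_f = -1.294 / 0.3776 = -3.427 rad/s.

|ω_f| ≈ 3.43 rad/s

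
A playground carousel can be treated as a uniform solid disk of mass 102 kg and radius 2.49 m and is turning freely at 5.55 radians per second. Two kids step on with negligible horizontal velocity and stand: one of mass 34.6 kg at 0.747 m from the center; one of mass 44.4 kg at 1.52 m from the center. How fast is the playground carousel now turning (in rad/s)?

ω_f ≈ 4.01 rad/s

No external torque acts about the center; L_before = L_after.
I_p = ½(102)(2.49)² = 316.2 kg·m².
Added inertia Σmr² = (34.6)(0.747)² + (44.4)(1.52)² = 121.9 kg·m²; I_f = 316.2 + 121.9 = 438.1 kg·m².
ω_f = I_p ω_i / I_f = (316.2)(5.55) / 438.1 = 4.006 rad/s.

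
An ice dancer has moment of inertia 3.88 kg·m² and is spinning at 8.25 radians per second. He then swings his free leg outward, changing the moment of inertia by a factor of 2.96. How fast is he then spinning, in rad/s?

ω₂ ≈ 2.79 rad/s

Angular momentum about the spin axis is conserved since the torque about it is zero.
I₂ = 2.96 × 3.88 = 11.48 kg·m².
ω₂ = I₁ω₁ / I₂ = (3.880)(8.25 rad/s) / (11.48) = 2.787 rad/s.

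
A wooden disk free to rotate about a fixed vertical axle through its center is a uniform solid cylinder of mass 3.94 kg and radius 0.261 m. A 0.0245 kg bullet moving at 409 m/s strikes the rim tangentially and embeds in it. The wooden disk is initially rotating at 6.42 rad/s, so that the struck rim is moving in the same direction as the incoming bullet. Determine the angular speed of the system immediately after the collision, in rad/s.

|ω_f| ≈ 25.6 rad/s

About the axle the impulsive forces during the collision are internal, so angular momentum about that axis is conserved.
I_p = ½(3.94)(0.261)² = 0.1342 kg·m². Taking the sense of the bullet's angular momentum as positive, L_{bullet} = m v R = (0.0245)(409)(0.261) = 2.615 kg·m²/s.
L_i = +I_p ω_p + m v R = +(0.1342)(6.42) + 2.615 = 3.477 kg·m²/s.
After sticking, I_f = I_p + m R² = 0.1342 + (0.0245)(0.261)² = 0.1359 kg·m².
ω_f = L_i / I_f = 3.477 / 0.1359 = 25.59 rad/s.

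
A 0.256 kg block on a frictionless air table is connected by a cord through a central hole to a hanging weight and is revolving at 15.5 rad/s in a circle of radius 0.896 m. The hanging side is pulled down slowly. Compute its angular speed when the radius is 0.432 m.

ω₂ ≈ 66.7 rad/s

The constraining force is radial, so m r² ω about the center is conserved.
ω₂ = ω₁ (r₁/r₂)² = (15.5)(0.896/0.432)² = 66.68 rad/s.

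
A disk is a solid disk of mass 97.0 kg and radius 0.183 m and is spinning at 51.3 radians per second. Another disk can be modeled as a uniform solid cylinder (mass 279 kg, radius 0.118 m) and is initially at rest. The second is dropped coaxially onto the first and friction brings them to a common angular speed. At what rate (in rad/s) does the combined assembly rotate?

|ω_f| ≈ 23.4 rad/s

No external torque acts about the common axis, so total angular momentum is conserved.
Moments of inertia: I_A = ½(97.0)(0.183)² = 1.624 kg·m²; I_B = ½(279)(0.118)² = 1.942 kg·m².
Taking A's sense as positive: L = (1.624)(51.3) = 83.32 kg·m²·rad/s.
Combined I = 1.624 + 1.942 = 3.567 kg·m².
ω_f = L / I = 83.32 / 3.567 = 23.36 rad/s.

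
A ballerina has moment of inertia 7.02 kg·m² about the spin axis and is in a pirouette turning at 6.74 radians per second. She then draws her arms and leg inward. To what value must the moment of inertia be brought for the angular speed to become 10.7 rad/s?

Angular momentum about the spin axis is conserved since the torque about it is zero.
I₂ = I₁ω₁ / ω₂ = (7.02)(6.74) / (10.7) = 4.422 kg·m².

I₂ ≈ 4.42 kg·m²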